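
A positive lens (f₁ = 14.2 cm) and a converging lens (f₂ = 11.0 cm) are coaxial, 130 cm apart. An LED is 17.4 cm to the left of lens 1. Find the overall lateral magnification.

Lens 1: 1/d_i1 = 1/(14.2) − 1/(17.4) = 0.01295, so d_i1 = 77.21 cm; m₁ = −d_i1/d_o1 = -4.437.
d_o2 = 130 − (77.21) = 52.79 cm.
Lens 2: 1/d_i2 = 1/(11.0) − 1/(52.79) = 0.07197, so d_i2 = 13.90 cm; m₂ = −d_i2/d_o2 = -0.2632.
m = m₁·m₂ = (-4.437)(-0.2632) = +1.17.

m = +1.17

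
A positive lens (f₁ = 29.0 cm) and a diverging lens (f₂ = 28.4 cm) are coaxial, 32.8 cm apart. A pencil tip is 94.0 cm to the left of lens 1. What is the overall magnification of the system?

Lens 1: 1/d_i1 = 1/(29.0) − 1/(94.0) = 0.02384, so d_i1 = 41.94 cm; m₁ = −d_i1/d_o1 = -0.4462.
d_o2 = 32.8 − (41.94) = -9.140 cm (virtual object).
f₂ = −28.4 cm (diverging).
Lens 2: 1/d_i2 = 1/(-28.4) − 1/(-9.140) = 0.07420, so d_i2 = 13.48 cm; m₂ = −d_i2/d_o2 = +1.475.
m = m₁·m₂ = (-0.4462)(+1.475) = -0.658.

m = -0.658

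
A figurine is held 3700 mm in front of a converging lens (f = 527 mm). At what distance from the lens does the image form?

615 mm

Thin-lens equation: 1/v = 1/f − 1/u = 1/(527.0) − 1/(3700) = 0.001898 − 0.0002703 = 0.001627, so v = 615 mm.
The image is real, inverted and reduced, on the far side of the lens.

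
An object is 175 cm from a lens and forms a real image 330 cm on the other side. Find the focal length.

Real image ⇒ d_i = +330 cm.
1/f = 1/d_o + 1/d_i = 1/(175) + 1/(330) = 0.008745, so f = 114 cm.
Since f is positive, the lens is converging.

f = 114 cm (converging)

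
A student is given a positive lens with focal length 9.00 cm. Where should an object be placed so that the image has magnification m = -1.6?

m = −d_i/d_o ⇒ d_i = −m·d_o.
1/f = 1/d_o + 1/d_i = 1/d_o − 1/(m·d_o) = (1 − 1/m)/d_o, so d_o = f(1 − 1/m) = (9.000)(1 − 1/(-1.6)) = 14.6 cm.

14.6 cm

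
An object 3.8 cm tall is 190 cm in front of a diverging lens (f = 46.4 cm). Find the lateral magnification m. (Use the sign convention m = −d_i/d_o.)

m = +0.196

For a diverging lens, f = -46.4 cm.
1/d_i = 1/f − 1/d_o = 1/(-46.40) − 1/(190) = -0.02681, so d_i = -37.29 cm.
m = −d_i/d_o = −(-37.29)/(190) = +0.196.
The image is virtual, upright and reduced, on the same side as the object.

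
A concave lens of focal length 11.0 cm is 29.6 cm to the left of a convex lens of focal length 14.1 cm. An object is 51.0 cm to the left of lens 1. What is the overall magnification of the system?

f₁ = −11.0 cm (diverging).
Lens 1: 1/d_i1 = 1/(-11.0) − 1/(51.0) = -0.1105, so d_i1 = -9.048 cm; m₁ = −d_i1/d_o1 = +0.1774.
d_o2 = 29.6 − (-9.048) = 38.65 cm.
Lens 2: 1/d_i2 = 1/(14.1) − 1/(38.65) = 0.04505, so d_i2 = 22.20 cm; m₂ = −d_i2/d_o2 = -0.5743.
m = m₁·m₂ = (+0.1774)(-0.5743) = -0.102.

m = -0.102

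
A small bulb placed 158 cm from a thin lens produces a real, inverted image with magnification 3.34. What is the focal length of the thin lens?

m = −d_i/d_o ⇒ d_i = −m·d_o = −(-3.34)·(158) = 527.7 cm.
1/f = 1/d_o + 1/d_i = 1/(158) + 1/(527.7) = 0.008224, so f = 122 cm.
Since f is positive, the thin lens is converging.

f = 122 cm (converging)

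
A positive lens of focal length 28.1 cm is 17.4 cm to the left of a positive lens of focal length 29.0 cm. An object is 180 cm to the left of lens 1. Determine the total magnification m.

m = -0.119

Lens 1: 1/d_i1 = 1/(28.1) − 1/(180) = 0.03003, so d_i1 = 33.30 cm; m₁ = −d_i1/d_o1 = -0.1850.
d_o2 = 17.4 − (33.30) = -15.90 cm (virtual object).
Lens 2: 1/d_i2 = 1/(29.0) − 1/(-15.90) = 0.09738, so d_i2 = 10.27 cm; m₂ = −d_i2/d_o2 = +0.6459.
m = m₁·m₂ = (-0.1850)(+0.6459) = -0.119.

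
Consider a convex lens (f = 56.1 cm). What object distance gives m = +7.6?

m = −d_i/d_o ⇒ d_i = −m·d_o.
1/f = 1/d_o + 1/d_i = 1/d_o − 1/(m·d_o) = (1 − 1/m)/d_o, so d_o = f(1 − 1/m) = (56.10)(1 − 1/(+7.6)) = 48.7 cm.

48.7 cm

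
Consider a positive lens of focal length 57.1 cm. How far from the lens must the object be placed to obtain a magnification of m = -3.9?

71.7 cm

m = −d_i/d_o ⇒ d_i = −m·d_o.
1/f = 1/d_o + 1/d_i = 1/d_o − 1/(m·d_o) = (1 − 1/m)/d_o, so d_o = f(1 − 1/m) = (57.10)(1 − 1/(-3.9)) = 71.7 cm.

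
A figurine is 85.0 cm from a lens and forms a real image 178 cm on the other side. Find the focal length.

f = 57.5 cm (converging)

Real image ⇒ d_i = +178 cm.
1/f = 1/d_o + 1/d_i = 1/(85.0) + 1/(178) = 0.01738, so f = 57.5 cm.
Since f is positive, the lens is converging.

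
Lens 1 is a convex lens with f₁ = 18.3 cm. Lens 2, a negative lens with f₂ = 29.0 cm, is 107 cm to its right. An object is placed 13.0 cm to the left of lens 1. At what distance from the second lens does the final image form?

24.4 cm

Lens 1: 1/d_i1 = 1/f₁ − 1/d_o1 = 1/(18.3) − 1/(13.0) = -0.02228, so d_i1 = -44.89 cm.
The intermediate image is 44.89 cm to the left of lens 1 (virtual), which is 107 − (-44.89) = 151.9 cm to the left of lens 2, so d_o2 = +151.9 cm.
Lens 2 is diverging, so f₂ = −29.0 cm.
Lens 2: 1/d_i2 = 1/f₂ − 1/d_o2 = 1/(-29.0) − 1/(151.9) = -0.04107, so d_i2 = -24.4 cm.
The final image is virtual, 24.4 cm to the left of lens 2 (overall magnification ≈ 0.55).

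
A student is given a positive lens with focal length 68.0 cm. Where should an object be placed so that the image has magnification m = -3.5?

m = −d_i/d_o ⇒ d_i = −m·d_o.
1/f = 1/d_o + 1/d_i = 1/d_o − 1/(m·d_o) = (1 − 1/m)/d_o, so d_o = f(1 − 1/m) = (68.00)(1 − 1/(-3.5)) = 87.4 cm.

87.4 cm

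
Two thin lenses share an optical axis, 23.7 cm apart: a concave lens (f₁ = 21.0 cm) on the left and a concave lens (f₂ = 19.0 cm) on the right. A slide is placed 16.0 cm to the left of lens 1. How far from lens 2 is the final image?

Lens 1 is diverging, so f₁ = −21.0 cm.
Lens 1: 1/d_i1 = 1/f₁ − 1/d_o1 = 1/(-21.0) − 1/(16.0) = -0.1101, so d_i1 = -9.081 cm.
The intermediate image is 9.081 cm to the left of lens 1 (virtual), which is 23.7 − (-9.081) = 32.78 cm to the left of lens 2, so d_o2 = +32.78 cm.
Lens 2 is diverging, so f₂ = −19.0 cm.
Lens 2: 1/d_i2 = 1/f₂ − 1/d_o2 = 1/(-19.0) − 1/(32.78) = -0.08314, so d_i2 = -12.0 cm.
The final image is virtual, 12.0 cm to the left of lens 2 (overall magnification ≈ 0.21).

12.0 cm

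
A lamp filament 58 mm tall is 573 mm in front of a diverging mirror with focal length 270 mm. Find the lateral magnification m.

For a diverging mirror, f = -270 mm.
1/d_i = 1/f − 1/d_o = 1/(-270.0) − 1/(573) = -0.005449, so d_i = -183.5 mm.
m = −d_i/d_o = −(-183.5)/(573) = +0.320.
The image is virtual, upright and reduced, behind the mirror.

m = +0.320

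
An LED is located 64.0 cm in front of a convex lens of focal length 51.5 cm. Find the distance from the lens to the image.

Lens equation: 1/s_i = 1/f − 1/s_o = 1/(51.50) − 1/(64.0) = 0.01942 − 0.01562 = 0.003792, so s_i = 264 cm.
The image is real, inverted and enlarged, on the far side of the lens.

264 cm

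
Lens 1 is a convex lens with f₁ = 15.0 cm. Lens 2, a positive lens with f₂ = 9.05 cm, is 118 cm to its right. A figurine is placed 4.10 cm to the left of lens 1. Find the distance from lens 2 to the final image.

Lens 1: 1/d_i1 = 1/f₁ − 1/d_o1 = 1/(15.0) − 1/(4.10) = -0.1772, so d_i1 = -5.642 cm.
The intermediate image is 5.642 cm to the left of lens 1 (virtual), which is 118 − (-5.642) = 123.6 cm to the left of lens 2, so d_o2 = +123.6 cm.
Lens 2: 1/d_i2 = 1/f₂ − 1/d_o2 = 1/(9.05) − 1/(123.6) = 0.1024, so d_i2 = 9.76 cm.
The final image is real, 9.76 cm to the right of lens 2 (overall magnification ≈ -0.11).

9.76 cm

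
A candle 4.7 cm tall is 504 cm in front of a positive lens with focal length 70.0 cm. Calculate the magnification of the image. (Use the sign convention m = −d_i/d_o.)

1/d_i = 1/f − 1/d_o = 1/(70.00) − 1/(504) = 0.01230, so d_i = 81.29 cm.
m = −d_i/d_o = −(81.29)/(504) = -0.161.
The image is real, inverted and reduced, on the far side of the lens.

m = -0.161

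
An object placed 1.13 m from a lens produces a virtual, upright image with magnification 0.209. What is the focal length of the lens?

m = −d_i/d_o ⇒ d_i = −m·d_o = −(+0.209)·(1.13) = -0.2362 m.
1/f = 1/d_o + 1/d_i = 1/(1.13) + 1/(-0.2362) = -3.349, so f = -0.299 m.
Since f is negative, the lens is diverging.

f = -0.299 m (diverging)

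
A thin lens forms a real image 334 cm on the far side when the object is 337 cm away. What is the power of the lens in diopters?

P = +0.596 D

d_i = +334 cm.
1/f = 1/d_o + 1/d_i = 1/(337) + 1/(334) = 0.005961 cm⁻¹.
f = 167.7 cm = 1.677 m, so P = 1/f = +0.596 D.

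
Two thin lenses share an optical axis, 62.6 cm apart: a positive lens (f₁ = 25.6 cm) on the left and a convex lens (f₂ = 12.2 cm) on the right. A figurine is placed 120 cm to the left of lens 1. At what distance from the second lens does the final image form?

20.5 cm

Lens 1: 1/d_i1 = 1/f₁ − 1/d_o1 = 1/(25.6) − 1/(120) = 0.03073, so d_i1 = 32.54 cm.
The intermediate image is 32.54 cm to the right of lens 1, which is 62.6 − (32.54) = 30.06 cm to the left of lens 2, so d_o2 = +30.06 cm.
Lens 2: 1/d_i2 = 1/f₂ − 1/d_o2 = 1/(12.2) − 1/(30.06) = 0.04870, so d_i2 = 20.5 cm.
The final image is real, 20.5 cm to the right of lens 2 (overall magnification ≈ 0.19).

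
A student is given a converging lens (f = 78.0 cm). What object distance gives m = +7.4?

m = −d_i/d_o ⇒ d_i = −m·d_o.
1/f = 1/d_o + 1/d_i = 1/d_o − 1/(m·d_o) = (1 − 1/m)/d_o, so d_o = f(1 − 1/m) = (78.00)(1 − 1/(+7.4)) = 67.5 cm.

67.5 cm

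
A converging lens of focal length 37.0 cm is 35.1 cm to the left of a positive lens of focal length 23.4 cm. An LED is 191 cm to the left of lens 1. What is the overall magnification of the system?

Lens 1: 1/d_i1 = 1/(37.0) − 1/(191) = 0.02179, so d_i1 = 45.89 cm; m₁ = −d_i1/d_o1 = -0.2403.
d_o2 = 35.1 − (45.89) = -10.79 cm (virtual object).
Lens 2: 1/d_i2 = 1/(23.4) − 1/(-10.79) = 0.1354, so d_i2 = 7.385 cm; m₂ = −d_i2/d_o2 = +0.6844.
m = m₁·m₂ = (-0.2403)(+0.6844) = -0.164.

m = -0.164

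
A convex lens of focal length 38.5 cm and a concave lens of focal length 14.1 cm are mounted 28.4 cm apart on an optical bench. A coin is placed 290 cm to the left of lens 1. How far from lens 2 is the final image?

119 cm

Lens 1: 1/d_i1 = 1/f₁ − 1/d_o1 = 1/(38.5) − 1/(290) = 0.02253, so d_i1 = 44.39 cm.
The intermediate image is 44.39 cm to the right of lens 1, which lies 15.99 cm to the right of lens 2 — a virtual object — so d_o2 = −15.99 cm.
Lens 2 is diverging, so f₂ = −14.1 cm.
Lens 2: 1/d_i2 = 1/f₂ − 1/d_o2 = 1/(-14.1) − 1/(-15.99) = -0.008383, so d_i2 = -119 cm.
The final image is virtual, 119 cm to the left of lens 2 (overall magnification ≈ 1.1).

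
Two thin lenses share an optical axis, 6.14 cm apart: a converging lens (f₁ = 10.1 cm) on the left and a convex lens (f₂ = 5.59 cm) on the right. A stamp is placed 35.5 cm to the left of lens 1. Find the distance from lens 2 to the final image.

Lens 1: 1/d_i1 = 1/f₁ − 1/d_o1 = 1/(10.1) − 1/(35.5) = 0.07084, so d_i1 = 14.12 cm.
The intermediate image is 14.12 cm to the right of lens 1, which lies 7.980 cm to the right of lens 2 — a virtual object — so d_o2 = −7.980 cm.
Lens 2: 1/d_i2 = 1/f₂ − 1/d_o2 = 1/(5.59) − 1/(-7.980) = 0.3042, so d_i2 = 3.29 cm.
The final image is real, 3.29 cm to the right of lens 2 (overall magnification ≈ -0.16).

3.29 cm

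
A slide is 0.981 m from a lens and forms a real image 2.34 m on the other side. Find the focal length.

Real image ⇒ d_i = +2.34 m.
1/f = 1/d_o + 1/d_i = 1/(0.981) + 1/(2.34) = 1.447, so f = 0.691 m.
Since f is positive, the lens is converging.

f = 0.691 m (converging)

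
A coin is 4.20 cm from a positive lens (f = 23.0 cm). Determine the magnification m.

1/d_i = 1/f − 1/d_o = 1/(23.00) − 1/(4.20) = -0.1946, so d_i = -5.138 cm.
m = −d_i/d_o = −(-5.138)/(4.20) = +1.22.
The image is virtual, upright and enlarged, on the same side as the object.

m = +1.22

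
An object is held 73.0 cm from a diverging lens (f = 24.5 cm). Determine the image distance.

18.3 cm

For a diverging lens, f = -24.5 cm.
Lens equation: 1/d_i = 1/f − 1/d_o = 1/(-24.50) − 1/(73.0) = -0.04082 − 0.01370 = -0.05451, so d_i = -18.3 cm.
The image is virtual, upright and reduced, on the same side as the object.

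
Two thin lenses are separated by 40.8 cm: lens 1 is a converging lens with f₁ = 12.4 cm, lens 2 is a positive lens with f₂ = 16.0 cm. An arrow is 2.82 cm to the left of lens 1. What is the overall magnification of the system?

m = -0.728

Lens 1: 1/d_i1 = 1/(12.4) − 1/(2.82) = -0.2740, so d_i1 = -3.650 cm; m₁ = −d_i1/d_o1 = +1.294.
d_o2 = 40.8 − (-3.650) = 44.45 cm.
Lens 2: 1/d_i2 = 1/(16.0) − 1/(44.45) = 0.04000, so d_i2 = 25.00 cm; m₂ = −d_i2/d_o2 = -0.5624.
m = m₁·m₂ = (+1.294)(-0.5624) = -0.728.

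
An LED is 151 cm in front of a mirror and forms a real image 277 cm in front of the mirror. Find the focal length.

f = 97.7 cm (concave)

Real image ⇒ d_i = +277 cm.
1/f = 1/d_o + 1/d_i = 1/(151) + 1/(277) = 0.01023, so f = 97.7 cm.
Since f is positive, the mirror is concave.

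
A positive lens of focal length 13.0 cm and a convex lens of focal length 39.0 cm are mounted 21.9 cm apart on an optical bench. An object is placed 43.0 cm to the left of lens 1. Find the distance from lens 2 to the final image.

3.57 cm

Lens 1: 1/d_i1 = 1/f₁ − 1/d_o1 = 1/(13.0) − 1/(43.0) = 0.05367, so d_i1 = 18.63 cm.
The intermediate image is 18.63 cm to the right of lens 1, which is 21.9 − (18.63) = 3.270 cm to the left of lens 2, so d_o2 = +3.270 cm.
Lens 2: 1/d_i2 = 1/f₂ − 1/d_o2 = 1/(39.0) − 1/(3.270) = -0.2802, so d_i2 = -3.57 cm.
The final image is virtual, 3.57 cm to the left of lens 2 (overall magnification ≈ -0.47).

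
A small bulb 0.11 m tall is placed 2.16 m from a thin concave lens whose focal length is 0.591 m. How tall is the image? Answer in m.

0.0236 m

For a concave lens, f = -0.591 m.
1/d_i = 1/f − 1/d_o = 1/(-0.5910) − 1/(2.16) = -2.155, so d_i = -0.4640 m.
m = −d_i/d_o = +0.2148.
|h_i| = |m|·h_o = 0.2148 × 0.11 = 0.0236 m. The image is virtual, upright and reduced, on the same side as the object.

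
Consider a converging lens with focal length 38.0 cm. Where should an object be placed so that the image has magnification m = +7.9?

m = −d_i/d_o ⇒ d_i = −m·d_o.
1/f = 1/d_o + 1/d_i = 1/d_o − 1/(m·d_o) = (1 − 1/m)/d_o, so d_o = f(1 − 1/m) = (38.00)(1 − 1/(+7.9)) = 33.2 cm.

33.2 cm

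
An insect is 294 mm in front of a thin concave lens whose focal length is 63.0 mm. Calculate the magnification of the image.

m = +0.176

For a concave lens, f = -63.0 mm.
1/d_i = 1/f − 1/d_o = 1/(-63.00) − 1/(294) = -0.01927, so d_i = -51.88 mm.
m = −d_i/d_o = −(-51.88)/(294) = +0.176.
The image is virtual, upright and reduced, on the same side as the object.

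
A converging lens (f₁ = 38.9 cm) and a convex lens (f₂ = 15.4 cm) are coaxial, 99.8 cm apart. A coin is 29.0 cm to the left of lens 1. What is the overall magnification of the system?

m = -0.305

Lens 1: 1/d_i1 = 1/(38.9) − 1/(29.0) = -0.008776, so d_i1 = -113.9 cm; m₁ = −d_i1/d_o1 = +3.928.
d_o2 = 99.8 − (-113.9) = 213.7 cm.
Lens 2: 1/d_i2 = 1/(15.4) − 1/(213.7) = 0.06026, so d_i2 = 16.60 cm; m₂ = −d_i2/d_o2 = -0.07766.
m = m₁·m₂ = (+3.928)(-0.07766) = -0.305.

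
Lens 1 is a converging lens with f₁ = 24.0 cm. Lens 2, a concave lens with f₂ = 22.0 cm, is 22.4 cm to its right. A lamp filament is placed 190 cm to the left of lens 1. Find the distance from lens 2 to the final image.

6.59 cm

Lens 1: 1/d_i1 = 1/f₁ − 1/d_o1 = 1/(24.0) − 1/(190) = 0.03640, so d_i1 = 27.47 cm.
The intermediate image is 27.47 cm to the right of lens 1, which lies 5.070 cm to the right of lens 2 — a virtual object — so d_o2 = −5.070 cm.
Lens 2 is diverging, so f₂ = −22.0 cm.
Lens 2: 1/d_i2 = 1/f₂ − 1/d_o2 = 1/(-22.0) − 1/(-5.070) = 0.1518, so d_i2 = 6.59 cm.
The final image is real, 6.59 cm to the right of lens 2 (overall magnification ≈ -0.19).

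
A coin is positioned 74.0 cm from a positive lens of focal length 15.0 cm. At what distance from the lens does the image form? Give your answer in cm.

18.8 cm

Lens equation: 1/q = 1/f − 1/p = 1/(15.00) − 1/(74.0) = 0.06667 − 0.01351 = 0.05315, so q = 18.8 cm.
The image is real, inverted and reduced, on the far side of the lens.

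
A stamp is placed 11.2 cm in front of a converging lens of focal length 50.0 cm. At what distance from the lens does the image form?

Thin-lens equation: 1/d_i = 1/f − 1/d_o = 1/(50.00) − 1/(11.2) = 0.02000 − 0.08929 = -0.06929, so d_i = -14.4 cm.
The image is virtual, upright and enlarged, on the same side as the object.

14.4 cm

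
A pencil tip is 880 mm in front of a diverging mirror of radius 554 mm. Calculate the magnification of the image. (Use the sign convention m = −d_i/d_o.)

f = R/2 = 554/2 = 277.0 mm; for a diverging mirror, f = -277.0 mm.
1/d_i = 1/f − 1/d_o = 1/(-277.0) − 1/(880) = -0.004746, so d_i = -210.7 mm.
m = −d_i/d_o = −(-210.7)/(880) = +0.239.
The image is virtual, upright and reduced, behind the mirror.

m = +0.239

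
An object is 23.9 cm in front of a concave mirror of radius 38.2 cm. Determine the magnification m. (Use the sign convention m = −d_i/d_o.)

f = R/2 = 38.2/2 = 19.10 cm.
1/d_i = 1/f − 1/d_o = 1/(19.10) − 1/(23.9) = 0.01052, so d_i = 95.10 cm.
m = −d_i/d_o = −(95.10)/(23.9) = -3.98.
The image is real, inverted and enlarged, in front of the mirror.

m = -3.98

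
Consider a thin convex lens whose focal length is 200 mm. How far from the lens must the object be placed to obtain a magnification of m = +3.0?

m = −d_i/d_o ⇒ d_i = −m·d_o.
1/f = 1/d_o + 1/d_i = 1/d_o − 1/(m·d_o) = (1 − 1/m)/d_o, so d_o = f(1 − 1/m) = (200.0)(1 − 1/(+3.0)) = 133 mm.

133 mm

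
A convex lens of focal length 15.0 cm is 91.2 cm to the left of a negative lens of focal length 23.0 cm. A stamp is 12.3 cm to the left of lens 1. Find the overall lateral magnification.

m = +0.700

Lens 1: 1/d_i1 = 1/(15.0) − 1/(12.3) = -0.01463, so d_i1 = -68.33 cm; m₁ = −d_i1/d_o1 = +5.555.
d_o2 = 91.2 − (-68.33) = 159.5 cm.
f₂ = −23.0 cm (diverging).
Lens 2: 1/d_i2 = 1/(-23.0) − 1/(159.5) = -0.04975, so d_i2 = -20.10 cm; m₂ = −d_i2/d_o2 = +0.1260.
m = m₁·m₂ = (+5.555)(+0.1260) = +0.700.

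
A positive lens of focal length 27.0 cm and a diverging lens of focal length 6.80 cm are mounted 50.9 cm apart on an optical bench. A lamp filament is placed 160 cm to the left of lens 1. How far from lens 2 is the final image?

4.97 cm

Lens 1: 1/d_i1 = 1/f₁ − 1/d_o1 = 1/(27.0) − 1/(160) = 0.03079, so d_i1 = 32.48 cm.
The intermediate image is 32.48 cm to the right of lens 1, which is 50.9 − (32.48) = 18.42 cm to the left of lens 2, so d_o2 = +18.42 cm.
Lens 2 is diverging, so f₂ = −6.80 cm.
Lens 2: 1/d_i2 = 1/f₂ − 1/d_o2 = 1/(-6.80) − 1/(18.42) = -0.2013, so d_i2 = -4.97 cm.
The final image is virtual, 4.97 cm to the left of lens 2 (overall magnification ≈ -0.055).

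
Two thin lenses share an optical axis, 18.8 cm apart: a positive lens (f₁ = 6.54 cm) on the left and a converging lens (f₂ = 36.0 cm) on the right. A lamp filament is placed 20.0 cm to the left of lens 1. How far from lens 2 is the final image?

12.1 cm

Lens 1: 1/d_i1 = 1/f₁ − 1/d_o1 = 1/(6.54) − 1/(20.0) = 0.1029, so d_i1 = 9.718 cm.
The intermediate image is 9.718 cm to the right of lens 1, which is 18.8 − (9.718) = 9.082 cm to the left of lens 2, so d_o2 = +9.082 cm.
Lens 2: 1/d_i2 = 1/f₂ − 1/d_o2 = 1/(36.0) − 1/(9.082) = -0.08233, so d_i2 = -12.1 cm.
The final image is virtual, 12.1 cm to the left of lens 2 (overall magnification ≈ -0.65).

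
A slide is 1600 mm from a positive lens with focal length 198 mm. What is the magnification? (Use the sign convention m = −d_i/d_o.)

1/d_i = 1/f − 1/d_o = 1/(198.0) − 1/(1600) = 0.004426, so d_i = 226.0 mm.
m = −d_i/d_o = −(226.0)/(1600) = -0.141.
The image is real, inverted and reduced, on the far side of the lens.

m = -0.141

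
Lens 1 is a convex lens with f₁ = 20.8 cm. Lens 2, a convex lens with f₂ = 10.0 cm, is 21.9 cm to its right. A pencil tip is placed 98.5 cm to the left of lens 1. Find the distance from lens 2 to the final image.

Lens 1: 1/d_i1 = 1/f₁ − 1/d_o1 = 1/(20.8) − 1/(98.5) = 0.03792, so d_i1 = 26.37 cm.
The intermediate image is 26.37 cm to the right of lens 1, which lies 4.470 cm to the right of lens 2 — a virtual object — so d_o2 = −4.470 cm.
Lens 2: 1/d_i2 = 1/f₂ − 1/d_o2 = 1/(10.0) − 1/(-4.470) = 0.3237, so d_i2 = 3.09 cm.
The final image is real, 3.09 cm to the right of lens 2 (overall magnification ≈ -0.19).

3.09 cm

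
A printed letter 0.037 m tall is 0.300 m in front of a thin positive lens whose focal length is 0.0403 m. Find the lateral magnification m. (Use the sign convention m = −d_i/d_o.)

1/d_i = 1/f − 1/d_o = 1/(0.04030) − 1/(0.300) = 21.48, so d_i = 0.04655 m.
m = −d_i/d_o = −(0.04655)/(0.300) = -0.155.
The image is real, inverted and reduced, on the far side of the lens.

m = -0.155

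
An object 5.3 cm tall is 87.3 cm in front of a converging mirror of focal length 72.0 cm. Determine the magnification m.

1/d_i = 1/f − 1/d_o = 1/(72.00) − 1/(87.3) = 0.002434, so d_i = 410.8 cm.
m = −d_i/d_o = −(410.8)/(87.3) = -4.71.
The image is real, inverted and enlarged, in front of the mirror.

m = -4.71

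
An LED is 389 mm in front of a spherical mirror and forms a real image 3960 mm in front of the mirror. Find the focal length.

Real image ⇒ d_i = +3960 mm.
1/f = 1/d_o + 1/d_i = 1/(389) + 1/(3960) = 0.002823, so f = 354 mm.
Since f is positive, the spherical mirror is concave.

f = 354 mm (concave)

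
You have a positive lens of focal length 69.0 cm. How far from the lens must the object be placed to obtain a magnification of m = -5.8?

80.9 cm

m = −d_i/d_o ⇒ d_i = −m·d_o.
1/f = 1/d_o + 1/d_i = 1/d_o − 1/(m·d_o) = (1 − 1/m)/d_o, so d_o = f(1 − 1/m) = (69.00)(1 − 1/(-5.8)) = 80.9 cm.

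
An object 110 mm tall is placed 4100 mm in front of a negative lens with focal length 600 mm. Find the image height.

For a negative lens, f = -600 mm.
1/d_i = 1/f − 1/d_o = 1/(-600.0) − 1/(4100) = -0.001911, so d_i = -523.4 mm.
m = −d_i/d_o = +0.1277.
|h_i| = |m|·h_o = 0.1277 × 110 = 14.0 mm. The image is virtual, upright and reduced, on the same side as the object.

14.0 mm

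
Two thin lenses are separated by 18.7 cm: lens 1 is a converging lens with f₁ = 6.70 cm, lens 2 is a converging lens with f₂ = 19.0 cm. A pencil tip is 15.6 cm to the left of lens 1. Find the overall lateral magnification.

m = -1.19

Lens 1: 1/d_i1 = 1/(6.70) − 1/(15.6) = 0.08515, so d_i1 = 11.74 cm; m₁ = −d_i1/d_o1 = -0.7526.
d_o2 = 18.7 − (11.74) = 6.960 cm.
Lens 2: 1/d_i2 = 1/(19.0) − 1/(6.960) = -0.09105, so d_i2 = -10.98 cm; m₂ = −d_i2/d_o2 = +1.578.
m = m₁·m₂ = (-0.7526)(+1.578) = -1.19.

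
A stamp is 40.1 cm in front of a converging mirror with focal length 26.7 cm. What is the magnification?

1/d_i = 1/f − 1/d_o = 1/(26.70) − 1/(40.1) = 0.01252, so d_i = 79.90 cm.
m = −d_i/d_o = −(79.90)/(40.1) = -1.99.
The image is real, inverted and enlarged, in front of the mirror.

m = -1.99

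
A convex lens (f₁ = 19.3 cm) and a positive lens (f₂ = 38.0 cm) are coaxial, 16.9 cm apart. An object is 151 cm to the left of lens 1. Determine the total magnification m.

m = -0.129

Lens 1: 1/d_i1 = 1/(19.3) − 1/(151) = 0.04519, so d_i1 = 22.13 cm; m₁ = −d_i1/d_o1 = -0.1466.
d_o2 = 16.9 − (22.13) = -5.230 cm (virtual object).
Lens 2: 1/d_i2 = 1/(38.0) − 1/(-5.230) = 0.2175, so d_i2 = 4.597 cm; m₂ = −d_i2/d_o2 = +0.8790.
m = m₁·m₂ = (-0.1466)(+0.8790) = -0.129.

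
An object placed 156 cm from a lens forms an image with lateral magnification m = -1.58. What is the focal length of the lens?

m = −d_i/d_o ⇒ d_i = −m·d_o = −(-1.58)·(156) = 246.5 cm.
1/f = 1/d_o + 1/d_i = 1/(156) + 1/(246.5) = 0.01047, so f = 95.5 cm.
Since f is positive, the lens is converging.

f = 95.5 cm (converging)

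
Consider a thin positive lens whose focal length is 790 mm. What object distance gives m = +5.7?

651 mm

m = −d_i/d_o ⇒ d_i = −m·d_o.
1/f = 1/d_o + 1/d_i = 1/d_o − 1/(m·d_o) = (1 − 1/m)/d_o, so d_o = f(1 − 1/m) = (790.0)(1 − 1/(+5.7)) = 651 mm.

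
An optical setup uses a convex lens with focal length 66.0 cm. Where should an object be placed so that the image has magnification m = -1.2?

m = −d_i/d_o ⇒ d_i = −m·d_o.
1/f = 1/d_o + 1/d_i = 1/d_o − 1/(m·d_o) = (1 − 1/m)/d_o, so d_o = f(1 − 1/m) = (66.00)(1 − 1/(-1.2)) = 121 cm.

121 cm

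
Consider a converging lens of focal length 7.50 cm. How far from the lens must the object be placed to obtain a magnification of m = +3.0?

m = −d_i/d_o ⇒ d_i = −m·d_o.
1/f = 1/d_o + 1/d_i = 1/d_o − 1/(m·d_o) = (1 − 1/m)/d_o, so d_o = f(1 − 1/m) = (7.500)(1 − 1/(+3.0)) = 5.00 cm.

5.00 cm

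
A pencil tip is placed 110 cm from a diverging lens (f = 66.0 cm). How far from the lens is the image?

41.2 cm

For a diverging lens, f = -66.0 cm.
Thin-lens equation: 1/s_i = 1/f − 1/s_o = 1/(-66.00) − 1/(110) = -0.01515 − 0.009091 = -0.02424, so s_i = -41.2 cm.
The image is virtual, upright and reduced, on the same side as the object.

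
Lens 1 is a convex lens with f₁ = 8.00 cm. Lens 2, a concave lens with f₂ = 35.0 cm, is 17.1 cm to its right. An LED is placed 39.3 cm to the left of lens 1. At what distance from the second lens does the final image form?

Lens 1: 1/d_i1 = 1/f₁ − 1/d_o1 = 1/(8.00) − 1/(39.3) = 0.09955, so d_i1 = 10.04 cm.
The intermediate image is 10.04 cm to the right of lens 1, which is 17.1 − (10.04) = 7.060 cm to the left of lens 2, so d_o2 = +7.060 cm.
Lens 2 is diverging, so f₂ = −35.0 cm.
Lens 2: 1/d_i2 = 1/f₂ − 1/d_o2 = 1/(-35.0) − 1/(7.060) = -0.1702, so d_i2 = -5.87 cm.
The final image is virtual, 5.87 cm to the left of lens 2 (overall magnification ≈ -0.21).

5.87 cm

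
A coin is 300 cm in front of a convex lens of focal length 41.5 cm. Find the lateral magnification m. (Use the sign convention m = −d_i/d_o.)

m = -0.161

1/d_i = 1/f − 1/d_o = 1/(41.50) − 1/(300) = 0.02076, so d_i = 48.16 cm.
m = −d_i/d_o = −(48.16)/(300) = -0.161.
The image is real, inverted and reduced, on the far side of the lens.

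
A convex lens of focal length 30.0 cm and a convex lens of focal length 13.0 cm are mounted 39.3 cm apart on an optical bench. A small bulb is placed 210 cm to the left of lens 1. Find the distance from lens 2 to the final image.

6.43 cm

Lens 1: 1/d_i1 = 1/f₁ − 1/d_o1 = 1/(30.0) − 1/(210) = 0.02857, so d_i1 = 35.00 cm.
The intermediate image is 35.00 cm to the right of lens 1, which is 39.3 − (35.00) = 4.300 cm to the left of lens 2, so d_o2 = +4.300 cm.
Lens 2: 1/d_i2 = 1/f₂ − 1/d_o2 = 1/(13.0) − 1/(4.300) = -0.1556, so d_i2 = -6.43 cm.
The final image is virtual, 6.43 cm to the left of lens 2 (overall magnification ≈ -0.25).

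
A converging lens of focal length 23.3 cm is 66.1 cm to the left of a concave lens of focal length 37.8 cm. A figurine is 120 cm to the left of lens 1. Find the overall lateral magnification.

m = -0.121

Lens 1: 1/d_i1 = 1/(23.3) − 1/(120) = 0.03459, so d_i1 = 28.91 cm; m₁ = −d_i1/d_o1 = -0.2409.
d_o2 = 66.1 − (28.91) = 37.19 cm.
f₂ = −37.8 cm (diverging).
Lens 2: 1/d_i2 = 1/(-37.8) − 1/(37.19) = -0.05334, so d_i2 = -18.75 cm; m₂ = −d_i2/d_o2 = +0.5041.
m = m₁·m₂ = (-0.2409)(+0.5041) = -0.121.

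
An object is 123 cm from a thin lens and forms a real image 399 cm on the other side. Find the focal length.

f = 94.0 cm (converging)

Real image ⇒ d_i = +399 cm.
1/f = 1/d_o + 1/d_i = 1/(123) + 1/(399) = 0.01064, so f = 94.0 cm.
Since f is positive, the thin lens is converging.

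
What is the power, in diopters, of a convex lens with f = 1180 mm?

P = +0.847 D

f = 118 cm = 1.18 m.
P = 1/f = 1/(1.18 m) = +0.847 D.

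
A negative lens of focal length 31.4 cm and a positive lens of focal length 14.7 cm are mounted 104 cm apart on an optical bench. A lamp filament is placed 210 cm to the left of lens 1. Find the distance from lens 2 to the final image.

Lens 1 is diverging, so f₁ = −31.4 cm.
Lens 1: 1/d_i1 = 1/f₁ − 1/d_o1 = 1/(-31.4) − 1/(210) = -0.03661, so d_i1 = -27.32 cm.
The intermediate image is 27.32 cm to the left of lens 1 (virtual), which is 104 − (-27.32) = 131.3 cm to the left of lens 2, so d_o2 = +131.3 cm.
Lens 2: 1/d_i2 = 1/f₂ − 1/d_o2 = 1/(14.7) − 1/(131.3) = 0.06041, so d_i2 = 16.6 cm.
The final image is real, 16.6 cm to the right of lens 2 (overall magnification ≈ -0.016).

16.6 cm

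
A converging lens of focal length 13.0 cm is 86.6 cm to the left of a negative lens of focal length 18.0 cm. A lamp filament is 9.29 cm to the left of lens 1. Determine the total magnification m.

Lens 1: 1/d_i1 = 1/(13.0) − 1/(9.29) = -0.03072, so d_i1 = -32.55 cm; m₁ = −d_i1/d_o1 = +3.504.
d_o2 = 86.6 − (-32.55) = 119.1 cm.
f₂ = −18.0 cm (diverging).
Lens 2: 1/d_i2 = 1/(-18.0) − 1/(119.1) = -0.06395, so d_i2 = -15.64 cm; m₂ = −d_i2/d_o2 = +0.1313.
m = m₁·m₂ = (+3.504)(+0.1313) = +0.460.

m = +0.460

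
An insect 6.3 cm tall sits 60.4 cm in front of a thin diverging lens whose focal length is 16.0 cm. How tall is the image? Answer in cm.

1.32 cm

For a diverging lens, f = -16.0 cm.
1/d_i = 1/f − 1/d_o = 1/(-16.00) − 1/(60.4) = -0.07906, so d_i = -12.65 cm.
m = −d_i/d_o = +0.2094.
|h_i| = |m|·h_o = 0.2094 × 6.3 = 1.32 cm. The image is virtual, upright and reduced, on the same side as the object.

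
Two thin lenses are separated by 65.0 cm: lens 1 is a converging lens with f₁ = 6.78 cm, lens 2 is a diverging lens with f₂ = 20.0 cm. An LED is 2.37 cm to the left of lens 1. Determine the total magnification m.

Lens 1: 1/d_i1 = 1/(6.78) − 1/(2.37) = -0.2744, so d_i1 = -3.644 cm; m₁ = −d_i1/d_o1 = +1.538.
d_o2 = 65.0 − (-3.644) = 68.64 cm.
f₂ = −20.0 cm (diverging).
Lens 2: 1/d_i2 = 1/(-20.0) − 1/(68.64) = -0.06457, so d_i2 = -15.49 cm; m₂ = −d_i2/d_o2 = +0.2256.
m = m₁·m₂ = (+1.538)(+0.2256) = +0.347.

m = +0.347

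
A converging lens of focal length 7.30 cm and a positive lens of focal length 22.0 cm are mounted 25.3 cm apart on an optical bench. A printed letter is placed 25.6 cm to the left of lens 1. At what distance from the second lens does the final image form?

Lens 1: 1/d_i1 = 1/f₁ − 1/d_o1 = 1/(7.30) − 1/(25.6) = 0.09792, so d_i1 = 10.21 cm.
The intermediate image is 10.21 cm to the right of lens 1, which is 25.3 − (10.21) = 15.09 cm to the left of lens 2, so d_o2 = +15.09 cm.
Lens 2: 1/d_i2 = 1/f₂ − 1/d_o2 = 1/(22.0) − 1/(15.09) = -0.02081, so d_i2 = -48.0 cm.
The final image is virtual, 48.0 cm to the left of lens 2 (overall magnification ≈ -1.3).

48.0 cm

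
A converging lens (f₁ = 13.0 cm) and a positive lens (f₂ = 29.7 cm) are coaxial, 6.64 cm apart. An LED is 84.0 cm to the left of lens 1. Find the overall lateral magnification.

Lens 1: 1/d_i1 = 1/(13.0) − 1/(84.0) = 0.06502, so d_i1 = 15.38 cm; m₁ = −d_i1/d_o1 = -0.1831.
d_o2 = 6.64 − (15.38) = -8.740 cm (virtual object).
Lens 2: 1/d_i2 = 1/(29.7) − 1/(-8.740) = 0.1481, so d_i2 = 6.753 cm; m₂ = −d_i2/d_o2 = +0.7726.
m = m₁·m₂ = (-0.1831)(+0.7726) = -0.141.

m = -0.141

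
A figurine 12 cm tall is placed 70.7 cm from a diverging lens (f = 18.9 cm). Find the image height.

2.53 cm

For a diverging lens, f = -18.9 cm.
1/d_i = 1/f − 1/d_o = 1/(-18.90) − 1/(70.7) = -0.06705, so d_i = -14.91 cm.
m = −d_i/d_o = +0.2109.
|h_i| = |m|·h_o = 0.2109 × 12 = 2.53 cm. The image is virtual, upright and reduced, on the same side as the object.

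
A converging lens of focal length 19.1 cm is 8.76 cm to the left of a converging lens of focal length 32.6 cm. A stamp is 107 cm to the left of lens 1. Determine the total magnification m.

m = -0.150

Lens 1: 1/d_i1 = 1/(19.1) − 1/(107) = 0.04301, so d_i1 = 23.25 cm; m₁ = −d_i1/d_o1 = -0.2173.
d_o2 = 8.76 − (23.25) = -14.49 cm (virtual object).
Lens 2: 1/d_i2 = 1/(32.6) − 1/(-14.49) = 0.09969, so d_i2 = 10.03 cm; m₂ = −d_i2/d_o2 = +0.6923.
m = m₁·m₂ = (-0.2173)(+0.6923) = -0.150.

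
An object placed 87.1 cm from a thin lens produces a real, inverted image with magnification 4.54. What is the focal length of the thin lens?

m = −d_i/d_o ⇒ d_i = −m·d_o = −(-4.54)·(87.1) = 395.4 cm.
1/f = 1/d_o + 1/d_i = 1/(87.1) + 1/(395.4) = 0.01401, so f = 71.4 cm.
Since f is positive, the thin lens is converging.

f = 71.4 cm (converging)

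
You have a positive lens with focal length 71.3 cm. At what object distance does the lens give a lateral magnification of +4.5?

55.5 cm

m = −d_i/d_o ⇒ d_i = −m·d_o.
1/f = 1/d_o + 1/d_i = 1/d_o − 1/(m·d_o) = (1 − 1/m)/d_o, so d_o = f(1 − 1/m) = (71.30)(1 − 1/(+4.5)) = 55.5 cm.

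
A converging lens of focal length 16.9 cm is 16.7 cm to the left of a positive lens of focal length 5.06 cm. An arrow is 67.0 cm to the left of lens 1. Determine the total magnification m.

Lens 1: 1/d_i1 = 1/(16.9) − 1/(67.0) = 0.04425, so d_i1 = 22.60 cm; m₁ = −d_i1/d_o1 = -0.3373.
d_o2 = 16.7 − (22.60) = -5.900 cm (virtual object).
Lens 2: 1/d_i2 = 1/(5.06) − 1/(-5.900) = 0.3671, so d_i2 = 2.724 cm; m₂ = −d_i2/d_o2 = +0.4617.
m = m₁·m₂ = (-0.3373)(+0.4617) = -0.156.

m = -0.156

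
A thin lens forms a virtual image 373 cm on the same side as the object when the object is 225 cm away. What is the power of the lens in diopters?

Virtual image ⇒ d_i = −373 cm.
1/f = 1/d_o + 1/d_i = 1/(225) + 1/(-373) = 0.001763 cm⁻¹.
f = 567.1 cm = 5.671 m, so P = 1/f = +0.176 D.

P = +0.176 D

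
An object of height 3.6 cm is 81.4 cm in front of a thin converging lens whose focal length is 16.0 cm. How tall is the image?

1/d_i = 1/f − 1/d_o = 1/(16.00) − 1/(81.4) = 0.05021, so d_i = 19.91 cm.
m = −d_i/d_o = -0.2446.
|h_i| = |m|·h_o = 0.2446 × 3.6 = 0.881 cm. The image is real, inverted and reduced, on the far side of the lens.

0.881 cm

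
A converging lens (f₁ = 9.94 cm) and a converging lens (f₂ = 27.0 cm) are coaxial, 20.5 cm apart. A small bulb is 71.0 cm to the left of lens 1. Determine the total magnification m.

Lens 1: 1/d_i1 = 1/(9.94) − 1/(71.0) = 0.08652, so d_i1 = 11.56 cm; m₁ = −d_i1/d_o1 = -0.1628.
d_o2 = 20.5 − (11.56) = 8.940 cm.
Lens 2: 1/d_i2 = 1/(27.0) − 1/(8.940) = -0.07482, so d_i2 = -13.37 cm; m₂ = −d_i2/d_o2 = +1.495.
m = m₁·m₂ = (-0.1628)(+1.495) = -0.243.

m = -0.243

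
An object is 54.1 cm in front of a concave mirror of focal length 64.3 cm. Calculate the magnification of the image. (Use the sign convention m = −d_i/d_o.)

m = +6.30

1/d_i = 1/f − 1/d_o = 1/(64.30) − 1/(54.1) = -0.002932, so d_i = -341.0 cm.
m = −d_i/d_o = −(-341.0)/(54.1) = +6.30.
The image is virtual, upright and enlarged, behind the mirror.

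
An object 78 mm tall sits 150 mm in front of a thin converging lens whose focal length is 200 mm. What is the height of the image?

312 mm

1/d_i = 1/f − 1/d_o = 1/(200.0) − 1/(150) = -0.001667, so d_i = -600.0 mm.
m = −d_i/d_o = +4.000.
|h_i| = |m|·h_o = 4.000 × 78 = 312 mm. The image is virtual, upright and enlarged, on the same side as the object.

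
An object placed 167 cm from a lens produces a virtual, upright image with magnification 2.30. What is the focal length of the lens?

m = −d_i/d_o ⇒ d_i = −m·d_o = −(+2.30)·(167) = -384.1 cm.
1/f = 1/d_o + 1/d_i = 1/(167) + 1/(-384.1) = 0.003385, so f = 295 cm.
Since f is positive, the lens is converging.

f = 295 cm (converging)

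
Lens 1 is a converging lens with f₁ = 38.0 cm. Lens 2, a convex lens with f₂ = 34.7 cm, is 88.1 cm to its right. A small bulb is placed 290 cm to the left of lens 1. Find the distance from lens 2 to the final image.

159 cm

Lens 1: 1/d_i1 = 1/f₁ − 1/d_o1 = 1/(38.0) − 1/(290) = 0.02287, so d_i1 = 43.73 cm.
The intermediate image is 43.73 cm to the right of lens 1, which is 88.1 − (43.73) = 44.37 cm to the left of lens 2, so d_o2 = +44.37 cm.
Lens 2: 1/d_i2 = 1/f₂ − 1/d_o2 = 1/(34.7) − 1/(44.37) = 0.006281, so d_i2 = 159 cm.
The final image is real, 159 cm to the right of lens 2 (overall magnification ≈ 0.54).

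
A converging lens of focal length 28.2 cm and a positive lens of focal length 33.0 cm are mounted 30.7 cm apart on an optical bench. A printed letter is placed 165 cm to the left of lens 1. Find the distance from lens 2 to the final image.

3.01 cm

Lens 1: 1/d_i1 = 1/f₁ − 1/d_o1 = 1/(28.2) − 1/(165) = 0.02940, so d_i1 = 34.01 cm.
The intermediate image is 34.01 cm to the right of lens 1, which lies 3.310 cm to the right of lens 2 — a virtual object — so d_o2 = −3.310 cm.
Lens 2: 1/d_i2 = 1/f₂ − 1/d_o2 = 1/(33.0) − 1/(-3.310) = 0.3324, so d_i2 = 3.01 cm.
The final image is real, 3.01 cm to the right of lens 2 (overall magnification ≈ -0.19).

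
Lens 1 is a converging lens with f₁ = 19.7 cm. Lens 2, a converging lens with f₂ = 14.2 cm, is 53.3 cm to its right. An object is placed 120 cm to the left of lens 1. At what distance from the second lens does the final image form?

27.2 cm

Lens 1: 1/d_i1 = 1/f₁ − 1/d_o1 = 1/(19.7) − 1/(120) = 0.04243, so d_i1 = 23.57 cm.
The intermediate image is 23.57 cm to the right of lens 1, which is 53.3 − (23.57) = 29.73 cm to the left of lens 2, so d_o2 = +29.73 cm.
Lens 2: 1/d_i2 = 1/f₂ − 1/d_o2 = 1/(14.2) − 1/(29.73) = 0.03679, so d_i2 = 27.2 cm.
The final image is real, 27.2 cm to the right of lens 2 (overall magnification ≈ 0.18).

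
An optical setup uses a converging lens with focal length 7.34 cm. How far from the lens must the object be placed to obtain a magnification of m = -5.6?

8.65 cm

m = −d_i/d_o ⇒ d_i = −m·d_o.
1/f = 1/d_o + 1/d_i = 1/d_o − 1/(m·d_o) = (1 − 1/m)/d_o, so d_o = f(1 − 1/m) = (7.340)(1 − 1/(-5.6)) = 8.65 cm.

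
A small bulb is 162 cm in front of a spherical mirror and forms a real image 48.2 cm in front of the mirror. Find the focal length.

f = 37.1 cm (concave)

Real image ⇒ d_i = +48.2 cm.
1/f = 1/d_o + 1/d_i = 1/(162) + 1/(48.2) = 0.02692, so f = 37.1 cm.
Since f is positive, the spherical mirror is concave.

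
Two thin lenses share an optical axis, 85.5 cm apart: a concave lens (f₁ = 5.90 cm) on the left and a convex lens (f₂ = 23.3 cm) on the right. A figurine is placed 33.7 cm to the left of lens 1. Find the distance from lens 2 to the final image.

31.4 cm

Lens 1 is diverging, so f₁ = −5.90 cm.
Lens 1: 1/d_i1 = 1/f₁ − 1/d_o1 = 1/(-5.90) − 1/(33.7) = -0.1992, so d_i1 = -5.021 cm.
The intermediate image is 5.021 cm to the left of lens 1 (virtual), which is 85.5 − (-5.021) = 90.52 cm to the left of lens 2, so d_o2 = +90.52 cm.
Lens 2: 1/d_i2 = 1/f₂ − 1/d_o2 = 1/(23.3) − 1/(90.52) = 0.03187, so d_i2 = 31.4 cm.
The final image is real, 31.4 cm to the right of lens 2 (overall magnification ≈ -0.052).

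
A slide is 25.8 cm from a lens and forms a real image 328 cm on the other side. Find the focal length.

Real image ⇒ d_i = +328 cm.
1/f = 1/d_o + 1/d_i = 1/(25.8) + 1/(328) = 0.04181, so f = 23.9 cm.
Since f is positive, the lens is converging.

f = 23.9 cm (converging)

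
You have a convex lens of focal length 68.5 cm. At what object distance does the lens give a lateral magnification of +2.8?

m = −d_i/d_o ⇒ d_i = −m·d_o.
1/f = 1/d_o + 1/d_i = 1/d_o − 1/(m·d_o) = (1 − 1/m)/d_o, so d_o = f(1 − 1/m) = (68.50)(1 − 1/(+2.8)) = 44.0 cm.

44.0 cm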